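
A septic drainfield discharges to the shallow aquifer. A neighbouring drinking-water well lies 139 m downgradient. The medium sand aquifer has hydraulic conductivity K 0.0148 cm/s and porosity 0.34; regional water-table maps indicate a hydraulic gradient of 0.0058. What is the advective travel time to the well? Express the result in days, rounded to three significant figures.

637 days

K = 0.0148 cm/s × 864 = 12.79 m/d
q = Ki = 12.79 × 0.0058 = 0.07417 m/d
Average linear velocity = 0.07417 / 0.34 = 0.2181 m/d
t = L / v = 139 / 0.2181 = 637.2 d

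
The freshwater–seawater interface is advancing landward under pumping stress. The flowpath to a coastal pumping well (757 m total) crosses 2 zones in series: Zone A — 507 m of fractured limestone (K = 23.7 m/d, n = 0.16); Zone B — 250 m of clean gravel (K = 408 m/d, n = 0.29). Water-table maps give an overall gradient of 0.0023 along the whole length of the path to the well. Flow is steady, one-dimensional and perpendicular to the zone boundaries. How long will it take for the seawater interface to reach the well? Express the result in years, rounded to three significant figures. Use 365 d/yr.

5.32 years

Steady 1-D flow in series ⇒ the Darcy flux q is identical in every zone and the zone head losses add (resistances L/K in series).
Σ(L/K) = 507/23.7 + 250/408 = 21.39 + 0.6127 = 22.01 d
K_eq = L_total / Σ(L/K) = 757 / 22.01 = 34.40 m/d
q = K_eq · i = 34.40 × 0.0023 = 0.07912 m/d (same in every zone)
Zone A: v = q/n = 0.07912/0.16 = 0.4945 m/d → t_A = 507/0.4945 = 1025 d
Zone B: v = q/n = 0.07912/0.29 = 0.2728 m/d → t_B = 250/0.2728 = 916.3 d
Total t = 1025 + 916.3 = 1942 d
   = 1942 / 365 = 5.32 yr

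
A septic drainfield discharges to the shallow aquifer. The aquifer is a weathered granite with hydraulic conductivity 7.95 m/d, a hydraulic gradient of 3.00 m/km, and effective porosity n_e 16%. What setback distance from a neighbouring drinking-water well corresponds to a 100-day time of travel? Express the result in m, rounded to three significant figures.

14.9 m

Darcy flux q = K·i = 7.95 × 0.0030 = 0.02385 m/d
v_s = q/n_e = 0.02385/0.16 = 0.1491 m/d
L = v × T = 0.1491 × 100 = 14.91 m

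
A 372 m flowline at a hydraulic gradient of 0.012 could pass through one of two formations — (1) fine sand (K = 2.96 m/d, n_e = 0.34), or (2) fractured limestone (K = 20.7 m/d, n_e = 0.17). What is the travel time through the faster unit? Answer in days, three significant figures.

255 days

Unit 1 (fine sand): v = 2.96×0.012/0.34 = 0.1045 m/d, t = 372/0.1045 = 3561 d
Unit 2 (fractured limestone): v = 20.7×0.012/0.17 = 1.461 m/d, t = 372/1.461 = 254.6 d
Faster unit: t = 255 d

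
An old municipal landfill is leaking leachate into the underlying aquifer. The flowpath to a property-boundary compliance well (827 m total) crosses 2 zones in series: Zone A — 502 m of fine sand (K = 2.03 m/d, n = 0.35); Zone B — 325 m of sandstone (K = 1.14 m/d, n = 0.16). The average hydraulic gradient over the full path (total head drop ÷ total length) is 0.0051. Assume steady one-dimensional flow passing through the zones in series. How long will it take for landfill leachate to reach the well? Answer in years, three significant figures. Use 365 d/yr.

78.7 years

For zones in series the flux q is common to all zones; the equivalent conductivity is the harmonic (thickness-weighted) mean, K_eq = L_total / Σ(L_j/K_j).
Σ(L/K) = 502/2.03 + 325/1.14 = 247.3 + 285.1 = 532.4 d
K_eq = L_total / Σ(L/K) = 827 / 532.4 = 1.553 m/d
q = K_eq · i = 1.553 × 0.0051 = 0.007922 m/d (same in every zone)
Zone A: v = q/n = 0.007922/0.35 = 0.02264 m/d → t_A = 502/0.02264 = 22180 d
Zone B: v = q/n = 0.007922/0.16 = 0.04951 m/d → t_B = 325/0.04951 = 6564 d
Total t = 22180 + 6564 = 28740 d
   = 28740 / 365 = 78.7 yr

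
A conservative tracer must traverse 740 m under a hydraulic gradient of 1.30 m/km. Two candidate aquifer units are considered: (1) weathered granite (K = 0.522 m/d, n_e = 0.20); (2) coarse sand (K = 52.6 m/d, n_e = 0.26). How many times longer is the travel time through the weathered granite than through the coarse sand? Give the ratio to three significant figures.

Unit 1 (weathered granite): v = 0.522×0.0013/0.20 = 0.003393 m/d, t = 740/0.003393 = 218100 d
Unit 2 (coarse sand): v = 52.6×0.0013/0.26 = 0.2630 m/d, t = 740/0.2630 = 2814 d
t(weathered granite) / t(coarse sand) = 218100/2814 = 77.5

77.5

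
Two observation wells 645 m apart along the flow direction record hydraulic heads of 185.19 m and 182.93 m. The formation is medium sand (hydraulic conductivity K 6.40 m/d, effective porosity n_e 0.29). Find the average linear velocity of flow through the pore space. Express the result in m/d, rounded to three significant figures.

0.0773 m/d

Hydraulic gradient i = (185.19 − 182.93) / 645 = 2.26 / 645 = 0.003504
Darcy flux q = K·i = 6.40 × 0.003504 = 0.02242 m/d
Seepage velocity v = q / n = 0.02242 / 0.29 = 0.07733 m/d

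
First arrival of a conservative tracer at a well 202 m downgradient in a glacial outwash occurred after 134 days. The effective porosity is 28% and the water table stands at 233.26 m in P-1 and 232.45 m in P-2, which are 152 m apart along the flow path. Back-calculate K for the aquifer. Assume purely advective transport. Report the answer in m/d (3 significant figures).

Hydraulic gradient i = (233.26 − 232.45) / 152 = 0.81 / 152 = 0.005329
v = L / t = 202 / 134 = 1.507 m/d
K = v · n / i = 1.507 × 0.28 / 0.005329 = 79.2 m/d

79.2 m/d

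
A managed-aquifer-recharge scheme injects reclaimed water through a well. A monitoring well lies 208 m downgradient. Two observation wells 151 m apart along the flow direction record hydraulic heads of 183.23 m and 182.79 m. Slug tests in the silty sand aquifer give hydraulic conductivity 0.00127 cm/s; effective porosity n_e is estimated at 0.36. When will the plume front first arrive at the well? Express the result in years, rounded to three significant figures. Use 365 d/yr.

64.2 years

Hydraulic gradient i = (183.23 − 182.79) / 151 = 0.44 / 151 = 0.002914
K = 0.00127 cm/s × 864 = 1.097 m/d
Darcy flux q = K·i = 1.097 × 0.002914 = 0.003197 m/d
v = Ki/n = 1.097·0.002914/0.36 = 0.008882 m/d
t = L / v = 208 / 0.008882 = 23420 d
   = 23420 / 365 = 64.2 yr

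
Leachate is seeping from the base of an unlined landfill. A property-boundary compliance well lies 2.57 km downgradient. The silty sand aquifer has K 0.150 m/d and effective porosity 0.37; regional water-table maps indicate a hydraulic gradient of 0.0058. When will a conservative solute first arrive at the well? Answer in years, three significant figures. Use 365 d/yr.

q = Ki = 0.150 × 0.0058 = 8.700e-4 m/d
Average linear velocity = 8.700e-4 / 0.37 = 0.002351 m/d
L = 2.57 km = 2570 m
t = L / v = 2570 / 0.002351 = 1.093e6 d
   = 1.093e6 / 365 = 2990 yr

2990 years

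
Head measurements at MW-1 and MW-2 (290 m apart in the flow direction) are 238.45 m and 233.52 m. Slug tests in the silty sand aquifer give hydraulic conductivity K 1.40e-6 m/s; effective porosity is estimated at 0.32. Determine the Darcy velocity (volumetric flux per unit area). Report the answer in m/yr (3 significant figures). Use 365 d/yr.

0.751 m/yr

Hydraulic gradient i = (238.45 − 233.52) / 290 = 4.93 / 290 = 0.01700
K = 1.40e-6 m/s × 86400 s/d = 0.1210 m/d
Specific discharge q = 0.1210 × 0.01700 = 0.002056 m/d
   = 0.002056 × 365 = 0.751 m/yr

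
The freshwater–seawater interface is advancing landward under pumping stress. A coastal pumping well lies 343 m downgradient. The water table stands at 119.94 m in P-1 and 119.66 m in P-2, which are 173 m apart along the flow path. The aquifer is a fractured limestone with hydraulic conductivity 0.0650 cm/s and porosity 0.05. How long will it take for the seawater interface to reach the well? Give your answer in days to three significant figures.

189 days

Hydraulic gradient i = (119.94 − 119.66) / 173 = 0.28 / 173 = 0.001618
K = 0.0650 cm/s × 864 = 56.16 m/d
q = Ki = 56.16 × 0.001618 = 0.09089 m/d
Seepage velocity v = q / n = 0.09089 / 0.05 = 1.818 m/d
t = L / v = 343 / 1.818 = 188.7 d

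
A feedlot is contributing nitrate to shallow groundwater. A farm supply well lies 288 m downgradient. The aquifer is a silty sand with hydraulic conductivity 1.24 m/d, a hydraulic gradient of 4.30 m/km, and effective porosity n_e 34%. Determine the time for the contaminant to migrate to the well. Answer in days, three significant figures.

Darcy flux q = K·i = 1.24 × 0.0043 = 0.005332 m/d
Seepage velocity v = q / n = 0.005332 / 0.34 = 0.01568 m/d
t = L / v = 288 / 0.01568 = 18360 d

18400 days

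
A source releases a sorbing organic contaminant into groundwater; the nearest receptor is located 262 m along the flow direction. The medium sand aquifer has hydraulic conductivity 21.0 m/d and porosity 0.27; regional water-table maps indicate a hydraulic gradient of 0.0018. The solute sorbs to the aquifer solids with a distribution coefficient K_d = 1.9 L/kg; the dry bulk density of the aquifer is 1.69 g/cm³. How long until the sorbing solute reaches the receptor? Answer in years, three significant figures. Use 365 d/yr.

q = Ki = 21.0 × 0.0018 = 0.03780 m/d
v = Ki/n = 21.0·0.0018/0.27 = 0.1400 m/d
Retardation R = 1 + ρ_b·K_d/n = 1 + 1.69×1.9/0.27 = 12.89
Contaminant velocity v_c = v/R = 0.1400/12.89 = 0.01086 m/d
t = L/v_c = 262/0.01086 = 24130 d
   = 24130/365 = 66.1 yr

66.1 years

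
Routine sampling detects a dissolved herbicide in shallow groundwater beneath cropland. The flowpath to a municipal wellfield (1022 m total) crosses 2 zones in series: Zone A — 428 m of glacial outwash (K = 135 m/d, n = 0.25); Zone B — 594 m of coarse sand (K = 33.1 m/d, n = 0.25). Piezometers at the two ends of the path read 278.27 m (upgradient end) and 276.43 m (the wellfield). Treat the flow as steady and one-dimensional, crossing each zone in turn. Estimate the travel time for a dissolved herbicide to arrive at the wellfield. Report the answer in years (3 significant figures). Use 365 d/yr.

8.03 years

Total head drop ΔH = 278.27 − 276.43 = 1.84 m
Continuity: the same q passes through each zone, so ΔH = q·Σ(L_j/K_j) — the zones act as resistances in series.
Σ(L/K) = 428/135 + 594/33.1 = 3.170 + 17.95 = 21.12 d
q = ΔH / Σ(L/K) = 1.84 / 21.12 = 0.08714 m/d (same in every zone)
Zone A: v = q/n = 0.08714/0.25 = 0.3486 m/d → t_A = 428/0.3486 = 1228 d
Zone B: v = q/n = 0.08714/0.25 = 0.3486 m/d → t_B = 594/0.3486 = 1704 d
Total t = 1228 + 1704 = 2932 d
   = 2932 / 365 = 8.03 yr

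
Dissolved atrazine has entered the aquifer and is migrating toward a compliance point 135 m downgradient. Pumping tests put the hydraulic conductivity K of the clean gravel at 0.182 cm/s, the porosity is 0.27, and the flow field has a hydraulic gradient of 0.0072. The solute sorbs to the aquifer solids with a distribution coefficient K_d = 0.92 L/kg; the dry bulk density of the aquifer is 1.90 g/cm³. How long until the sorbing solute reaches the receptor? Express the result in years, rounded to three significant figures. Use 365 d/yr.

K = 0.182 cm/s × 864 = 157.2 m/d
Specific discharge q = 157.2 × 0.0072 = 1.132 m/d
Seepage velocity v = q / n = 1.132 / 0.27 = 4.193 m/d
Retardation R = 1 + ρ_b·K_d/n = 1 + 1.90×0.92/0.27 = 7.474
Contaminant velocity v_c = v/R = 4.193/7.474 = 0.5610 m/d
t = L/v_c = 135/0.5610 = 240.6 d
   = 240.6/365 = 0.659 yr

0.659 years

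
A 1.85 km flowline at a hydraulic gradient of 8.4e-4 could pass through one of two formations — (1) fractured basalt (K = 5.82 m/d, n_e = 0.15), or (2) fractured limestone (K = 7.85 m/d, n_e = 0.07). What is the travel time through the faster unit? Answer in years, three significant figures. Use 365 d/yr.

53.8 years

Unit 1 (fractured basalt): v = 5.82×8.4e-4/0.15 = 0.03259 m/d, t = 1850/0.03259 = 56760 d
Unit 2 (fractured limestone): v = 7.85×8.4e-4/0.07 = 0.09420 m/d, t = 1850/0.09420 = 19640 d
Faster: 19640 d / 365 = 53.8 yr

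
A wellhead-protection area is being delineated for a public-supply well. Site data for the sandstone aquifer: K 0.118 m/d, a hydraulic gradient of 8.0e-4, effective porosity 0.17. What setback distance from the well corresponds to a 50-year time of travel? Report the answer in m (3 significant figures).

q = Ki = 0.118 × 8.0e-4 = 9.440e-5 m/d
Average linear velocity = 9.440e-5 / 0.17 = 5.553e-4 m/d
T = 50 yr × 365 = 18250 d
L = v × T = 5.553e-4 × 18250 = 10.13 m

10.1 m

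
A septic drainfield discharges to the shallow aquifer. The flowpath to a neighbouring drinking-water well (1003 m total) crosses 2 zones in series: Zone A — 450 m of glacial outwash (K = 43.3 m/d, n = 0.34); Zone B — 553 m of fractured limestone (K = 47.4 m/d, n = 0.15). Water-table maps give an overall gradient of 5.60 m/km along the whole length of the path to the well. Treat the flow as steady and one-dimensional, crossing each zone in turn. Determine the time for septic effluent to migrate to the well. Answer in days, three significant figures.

927 days

For zones in series the flux q is common to all zones; the equivalent conductivity is the harmonic (thickness-weighted) mean, K_eq = L_total / Σ(L_j/K_j).
Σ(L/K) = 450/43.3 + 553/47.4 = 10.39 + 11.67 = 22.06 d
K_eq = L_total / Σ(L/K) = 1003 / 22.06 = 45.47 m/d
q = K_eq · i = 45.47 × 0.0056 = 0.2546 m/d (same in every zone)
Zone A: v = q/n = 0.2546/0.34 = 0.7489 m/d → t_A = 450/0.7489 = 600.9 d
Zone B: v = q/n = 0.2546/0.15 = 1.697 m/d → t_B = 553/1.697 = 325.8 d
Total t = 600.9 + 325.8 = 926.7 d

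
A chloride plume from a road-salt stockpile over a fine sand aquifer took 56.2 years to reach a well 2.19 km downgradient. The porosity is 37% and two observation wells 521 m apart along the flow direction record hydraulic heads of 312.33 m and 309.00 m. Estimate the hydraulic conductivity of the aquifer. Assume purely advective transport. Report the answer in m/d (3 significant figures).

Hydraulic gradient i = (312.33 − 309.00) / 521 = 3.33 / 521 = 0.006392
t = 56.2 years = 20510 d
L = 2.19 km = 2190 m
v = L / t = 2190 / 20510 = 0.1068 m/d
K = v · n / i = 0.1068 × 0.37 / 0.006392 = 6.18 m/d

6.18 m/d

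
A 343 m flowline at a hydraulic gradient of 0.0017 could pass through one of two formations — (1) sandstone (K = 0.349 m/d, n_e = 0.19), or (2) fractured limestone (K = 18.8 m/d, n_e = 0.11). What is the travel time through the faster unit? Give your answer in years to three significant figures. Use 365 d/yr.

Unit 1 (sandstone): v = 0.349×0.0017/0.19 = 0.003123 m/d, t = 343/0.003123 = 109800 d
Unit 2 (fractured limestone): v = 18.8×0.0017/0.11 = 0.2905 m/d, t = 343/0.2905 = 1181 d
Faster: 1181 d / 365 = 3.23 yr

3.23 years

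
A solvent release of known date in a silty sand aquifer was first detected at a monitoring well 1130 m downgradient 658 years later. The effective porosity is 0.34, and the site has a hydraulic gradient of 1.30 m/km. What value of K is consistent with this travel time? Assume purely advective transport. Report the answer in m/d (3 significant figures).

1.23 m/d

t = 658 years = 240200 d
v = L / t = 1130 / 240200 = 0.004705 m/d
K = v · n / i = 0.004705 × 0.34 / 0.0013 = 1.23 m/d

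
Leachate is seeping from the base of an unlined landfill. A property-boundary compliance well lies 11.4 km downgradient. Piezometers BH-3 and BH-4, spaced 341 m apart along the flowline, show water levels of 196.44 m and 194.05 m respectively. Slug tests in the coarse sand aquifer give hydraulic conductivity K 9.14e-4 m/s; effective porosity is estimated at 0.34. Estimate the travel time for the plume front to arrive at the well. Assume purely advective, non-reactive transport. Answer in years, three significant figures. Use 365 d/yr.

19.2 years

Hydraulic gradient i = (196.44 − 194.05) / 341 = 2.39 / 341 = 0.007009
K = 9.14e-4 m/s × 86400 s/d = 78.97 m/d
Darcy flux q = K·i = 78.97 × 0.007009 = 0.5535 m/d
v_s = q/n_e = 0.5535/0.34 = 1.628 m/d
L = 11.4 km = 11400 m
t = L / v = 11400 / 1.628 = 7003 d
   = 7003 / 365 = 19.2 yr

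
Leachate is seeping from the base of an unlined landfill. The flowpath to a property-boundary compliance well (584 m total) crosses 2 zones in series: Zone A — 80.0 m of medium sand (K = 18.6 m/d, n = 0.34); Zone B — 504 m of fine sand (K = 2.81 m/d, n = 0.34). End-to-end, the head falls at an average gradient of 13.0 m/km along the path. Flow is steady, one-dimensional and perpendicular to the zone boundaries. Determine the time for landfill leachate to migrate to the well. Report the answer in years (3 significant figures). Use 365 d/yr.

13.2 years

For zones in series the flux q is common to all zones; the equivalent conductivity is the harmonic (thickness-weighted) mean, K_eq = L_total / Σ(L_j/K_j).
Σ(L/K) = 80.0/18.6 + 504/2.81 = 4.301 + 179.4 = 183.7 d
K_eq = L_total / Σ(L/K) = 584 / 183.7 = 3.180 m/d
q = K_eq · i = 3.180 × 0.013 = 0.04134 m/d (same in every zone)
Zone A: v = q/n = 0.04134/0.34 = 0.1216 m/d → t_A = 80.0/0.1216 = 658.0 d
Zone B: v = q/n = 0.04134/0.34 = 0.1216 m/d → t_B = 504/0.1216 = 4145 d
Total t = 658.0 + 4145 = 4803 d
   = 4803 / 365 = 13.2 yr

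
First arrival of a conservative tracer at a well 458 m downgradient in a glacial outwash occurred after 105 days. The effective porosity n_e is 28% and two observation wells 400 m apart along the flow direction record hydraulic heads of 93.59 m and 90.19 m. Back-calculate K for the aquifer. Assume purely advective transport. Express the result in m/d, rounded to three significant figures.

Hydraulic gradient i = (93.59 − 90.19) / 400 = 3.40 / 400 = 0.008500
v = L / t = 458 / 105 = 4.362 m/d
K = v · n / i = 4.362 × 0.28 / 0.008500 = 144 m/d

144 m/d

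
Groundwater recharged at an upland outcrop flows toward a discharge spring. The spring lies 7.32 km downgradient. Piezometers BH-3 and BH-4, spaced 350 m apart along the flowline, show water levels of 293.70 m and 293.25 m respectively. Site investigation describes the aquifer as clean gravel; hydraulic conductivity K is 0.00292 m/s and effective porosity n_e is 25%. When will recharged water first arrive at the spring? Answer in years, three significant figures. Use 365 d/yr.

15.5 years

Hydraulic gradient i = (293.70 − 293.25) / 350 = 0.45 / 350 = 0.001286
K = 0.00292 m/s × 86400 s/d = 252.3 m/d
q = Ki = 252.3 × 0.001286 = 0.3244 m/d
v_s = q/n_e = 0.3244/0.25 = 1.297 m/d
L = 7.32 km = 7320 m
t = L / v = 7320 / 1.297 = 5642 d
   = 5642 / 365 = 15.5 yr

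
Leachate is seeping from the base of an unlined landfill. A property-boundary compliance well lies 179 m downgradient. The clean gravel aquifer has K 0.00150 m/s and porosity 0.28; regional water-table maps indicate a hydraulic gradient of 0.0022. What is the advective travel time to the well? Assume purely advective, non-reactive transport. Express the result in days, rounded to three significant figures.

K = 0.00150 m/s × 86400 s/d = 129.6 m/d
Darcy flux q = K·i = 129.6 × 0.0022 = 0.2851 m/d
v = Ki/n = 129.6·0.0022/0.28 = 1.018 m/d
t = L / v = 179 / 1.018 = 175.8 d

176 days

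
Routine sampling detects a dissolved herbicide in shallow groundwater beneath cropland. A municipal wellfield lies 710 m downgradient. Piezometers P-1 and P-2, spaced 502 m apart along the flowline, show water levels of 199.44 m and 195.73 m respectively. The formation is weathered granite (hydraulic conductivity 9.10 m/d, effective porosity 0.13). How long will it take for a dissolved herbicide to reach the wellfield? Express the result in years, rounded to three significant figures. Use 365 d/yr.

Hydraulic gradient i = (199.44 − 195.73) / 502 = 3.71 / 502 = 0.007390
q = Ki = 9.10 × 0.007390 = 0.06725 m/d
Average linear velocity = 0.06725 / 0.13 = 0.5173 m/d
t = L / v = 710 / 0.5173 = 1372 d
   = 1372 / 365 = 3.76 yr

3.76 years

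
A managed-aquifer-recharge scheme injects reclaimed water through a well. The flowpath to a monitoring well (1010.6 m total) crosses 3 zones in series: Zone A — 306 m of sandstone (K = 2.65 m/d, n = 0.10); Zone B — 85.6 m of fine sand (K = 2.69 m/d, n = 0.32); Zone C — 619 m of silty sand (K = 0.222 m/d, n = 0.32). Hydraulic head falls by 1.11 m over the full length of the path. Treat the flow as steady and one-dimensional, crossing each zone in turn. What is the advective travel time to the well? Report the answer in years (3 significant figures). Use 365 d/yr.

Steady 1-D flow in series ⇒ the Darcy flux q is identical in every zone and the zone head losses add (resistances L/K in series).
Σ(L/K) = 306/2.65 + 85.6/2.69 + 619/0.222 = 115.5 + 31.82 + 2788 = 2936 d
q = ΔH / Σ(L/K) = 1.11 / 2936 = 3.781e-4 m/d (same in every zone)
Zone A: v = q/n = 3.781e-4/0.10 = 0.003781 m/d → t_A = 306/0.003781 = 80930 d
Zone B: v = q/n = 3.781e-4/0.32 = 0.001182 m/d → t_B = 85.6/0.001182 = 72440 d
Zone C: v = q/n = 3.781e-4/0.32 = 0.001182 m/d → t_C = 619/0.001182 = 523900 d
Total t = 80930 + 72440 + 523900 = 677200 d
   = 677200 / 365 = 1860 yr

1860 years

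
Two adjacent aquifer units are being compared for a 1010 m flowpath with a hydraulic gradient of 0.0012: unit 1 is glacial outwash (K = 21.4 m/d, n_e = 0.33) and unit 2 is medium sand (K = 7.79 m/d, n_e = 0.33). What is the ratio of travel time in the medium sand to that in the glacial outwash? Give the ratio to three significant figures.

Unit 1 (glacial outwash): v = 21.4×0.0012/0.33 = 0.07782 m/d, t = 1010/0.07782 = 12980 d
Unit 2 (medium sand): v = 7.79×0.0012/0.33 = 0.02833 m/d, t = 1010/0.02833 = 35650 d
t(medium sand) / t(glacial outwash) = 35650/12980 = 2.75

2.75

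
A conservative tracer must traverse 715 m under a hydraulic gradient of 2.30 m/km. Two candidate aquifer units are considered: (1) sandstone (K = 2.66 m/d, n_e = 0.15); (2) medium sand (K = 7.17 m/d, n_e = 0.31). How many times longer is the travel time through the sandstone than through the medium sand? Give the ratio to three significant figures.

1.30

Unit 1 (sandstone): v = 2.66×0.0023/0.15 = 0.04079 m/d, t = 715/0.04079 = 17530 d
Unit 2 (medium sand): v = 7.17×0.0023/0.31 = 0.05320 m/d, t = 715/0.05320 = 13440 d
t(sandstone) / t(medium sand) = 17530/13440 = 1.30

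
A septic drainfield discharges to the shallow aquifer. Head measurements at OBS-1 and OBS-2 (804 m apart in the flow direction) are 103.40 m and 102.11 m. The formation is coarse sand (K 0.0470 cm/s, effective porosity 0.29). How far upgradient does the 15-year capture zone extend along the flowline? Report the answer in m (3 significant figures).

1230 m

Hydraulic gradient i = (103.40 − 102.11) / 804 = 1.29 / 804 = 0.001604
K = 0.0470 cm/s × 864 = 40.61 m/d
q = Ki = 40.61 × 0.001604 = 0.06515 m/d
Seepage velocity v = q / n = 0.06515 / 0.29 = 0.2247 m/d
T = 15 yr × 365 = 5475 d
L = v × T = 0.2247 × 5475 = 1230 m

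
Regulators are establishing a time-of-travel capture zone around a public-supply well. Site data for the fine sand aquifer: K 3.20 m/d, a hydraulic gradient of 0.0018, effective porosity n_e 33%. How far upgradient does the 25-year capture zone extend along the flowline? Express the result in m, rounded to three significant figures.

Darcy flux q = K·i = 3.20 × 0.0018 = 0.005760 m/d
v_s = q/n_e = 0.005760/0.33 = 0.01745 m/d
T = 25 yr × 365 = 9125 d
L = v × T = 0.01745 × 9125 = 159.3 m

159 m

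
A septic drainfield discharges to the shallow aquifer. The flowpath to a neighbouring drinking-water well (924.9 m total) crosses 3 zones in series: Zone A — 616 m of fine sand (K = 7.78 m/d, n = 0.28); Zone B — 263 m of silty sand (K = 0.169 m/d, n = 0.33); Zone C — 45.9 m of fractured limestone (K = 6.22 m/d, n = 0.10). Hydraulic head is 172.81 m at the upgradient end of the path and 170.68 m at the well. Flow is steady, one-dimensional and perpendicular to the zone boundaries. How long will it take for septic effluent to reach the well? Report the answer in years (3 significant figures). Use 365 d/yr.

Total head drop ΔH = 172.81 − 170.68 = 2.13 m
Continuity: the same q passes through each zone, so ΔH = q·Σ(L_j/K_j) — the zones act as resistances in series.
Σ(L/K) = 616/7.78 + 263/0.169 + 45.9/6.22 = 79.18 + 1556 + 7.379 = 1643 d
q = ΔH / Σ(L/K) = 2.13 / 1643 = 0.001297 m/d (same in every zone)
Zone A: v = q/n = 0.001297/0.28 = 0.004631 m/d → t_A = 616/0.004631 = 133000 d
Zone B: v = q/n = 0.001297/0.33 = 0.003929 m/d → t_B = 263/0.003929 = 66940 d
Zone C: v = q/n = 0.001297/0.10 = 0.01297 m/d → t_C = 45.9/0.01297 = 3540 d
Total t = 133000 + 66940 + 3540 = 203500 d
   = 203500 / 365 = 558 yr

558 years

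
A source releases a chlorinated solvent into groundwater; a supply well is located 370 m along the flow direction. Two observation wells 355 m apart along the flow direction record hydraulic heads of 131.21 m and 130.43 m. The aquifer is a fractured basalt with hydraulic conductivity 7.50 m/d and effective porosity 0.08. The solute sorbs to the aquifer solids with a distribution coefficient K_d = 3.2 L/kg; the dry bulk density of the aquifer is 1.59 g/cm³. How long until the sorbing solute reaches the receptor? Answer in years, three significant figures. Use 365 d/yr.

318 years

Hydraulic gradient i = (131.21 − 130.43) / 355 = 0.78 / 355 = 0.002197
Specific discharge q = 7.50 × 0.002197 = 0.01648 m/d
v = Ki/n = 7.50·0.002197/0.08 = 0.2060 m/d
Retardation R = 1 + ρ_b·K_d/n = 1 + 1.59×3.2/0.08 = 64.60
Contaminant velocity v_c = v/R = 0.2060/64.60 = 0.003189 m/d
t = L/v_c = 370/0.003189 = 116000 d
   = 116000/365 = 318 yr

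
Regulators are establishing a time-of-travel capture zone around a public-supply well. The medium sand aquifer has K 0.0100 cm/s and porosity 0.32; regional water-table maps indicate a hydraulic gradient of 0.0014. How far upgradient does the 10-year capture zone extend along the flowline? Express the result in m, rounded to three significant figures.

K = 0.0100 cm/s × 864 = 8.640 m/d
q = Ki = 8.640 × 0.0014 = 0.01210 m/d
Seepage velocity v = q / n = 0.01210 / 0.32 = 0.03780 m/d
T = 10 yr × 365 = 3650 d
L = v × T = 0.03780 × 3650 = 138.0 m

138 m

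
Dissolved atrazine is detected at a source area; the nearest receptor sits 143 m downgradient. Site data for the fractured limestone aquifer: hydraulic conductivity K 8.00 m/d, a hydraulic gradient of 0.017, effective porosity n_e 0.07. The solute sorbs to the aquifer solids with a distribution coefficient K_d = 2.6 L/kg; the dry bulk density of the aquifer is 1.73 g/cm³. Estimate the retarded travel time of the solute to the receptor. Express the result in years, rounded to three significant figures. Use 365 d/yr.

13.2 years

Specific discharge q = 8.00 × 0.017 = 0.1360 m/d
v_s = q/n_e = 0.1360/0.07 = 1.943 m/d
Retardation R = 1 + ρ_b·K_d/n = 1 + 1.73×2.6/0.07 = 65.26
Contaminant velocity v_c = v/R = 1.943/65.26 = 0.02977 m/d
t = L/v_c = 143/0.02977 = 4803 d
   = 4803/365 = 13.2 yr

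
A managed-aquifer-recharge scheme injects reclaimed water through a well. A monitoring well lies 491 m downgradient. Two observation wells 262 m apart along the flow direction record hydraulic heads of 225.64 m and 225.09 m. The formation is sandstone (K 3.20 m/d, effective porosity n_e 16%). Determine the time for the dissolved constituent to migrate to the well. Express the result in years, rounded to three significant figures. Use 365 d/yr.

32.0 years

Hydraulic gradient i = (225.64 − 225.09) / 262 = 0.55 / 262 = 0.002099
q = Ki = 3.20 × 0.002099 = 0.006718 m/d
Seepage velocity v = q / n = 0.006718 / 0.16 = 0.04198 m/d
t = L / v = 491 / 0.04198 = 11690 d
   = 11690 / 365 = 32.0 yr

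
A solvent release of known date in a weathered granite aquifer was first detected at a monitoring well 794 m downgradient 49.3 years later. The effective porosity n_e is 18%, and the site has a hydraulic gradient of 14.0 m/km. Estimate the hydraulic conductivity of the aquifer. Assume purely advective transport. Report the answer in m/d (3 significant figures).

0.567 m/d

t = 49.3 years = 17990 d
v = L / t = 794 / 17990 = 0.04412 m/d
K = v · n / i = 0.04412 × 0.18 / 0.014 = 0.567 m/d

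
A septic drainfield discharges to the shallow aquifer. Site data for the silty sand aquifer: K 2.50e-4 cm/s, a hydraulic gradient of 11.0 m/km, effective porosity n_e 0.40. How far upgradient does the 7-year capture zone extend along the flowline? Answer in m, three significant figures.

15.2 m

K = 2.50e-4 cm/s × 864 = 0.2160 m/d
Specific discharge q = 0.2160 × 0.011 = 0.002376 m/d
Seepage velocity v = q / n = 0.002376 / 0.40 = 0.005940 m/d
T = 7 yr × 365 = 2555 d
L = v × T = 0.005940 × 2555 = 15.18 m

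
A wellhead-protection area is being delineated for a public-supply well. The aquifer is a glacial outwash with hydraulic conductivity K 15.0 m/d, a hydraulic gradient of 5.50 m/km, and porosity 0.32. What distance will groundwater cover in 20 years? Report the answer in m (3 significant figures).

1880 m

Specific discharge q = 15.0 × 0.0055 = 0.08250 m/d
Average linear velocity = 0.08250 / 0.32 = 0.2578 m/d
T = 20 yr × 365 = 7300 d
L = v × T = 0.2578 × 7300 = 1882 m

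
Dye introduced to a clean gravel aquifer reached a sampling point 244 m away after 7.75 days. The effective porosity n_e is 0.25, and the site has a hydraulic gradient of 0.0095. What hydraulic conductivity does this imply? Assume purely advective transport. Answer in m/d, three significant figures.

v = L / t = 244 / 7.75 = 31.48 m/d
K = v · n / i = 31.48 × 0.25 / 0.0095 = 829 m/d

829 m/d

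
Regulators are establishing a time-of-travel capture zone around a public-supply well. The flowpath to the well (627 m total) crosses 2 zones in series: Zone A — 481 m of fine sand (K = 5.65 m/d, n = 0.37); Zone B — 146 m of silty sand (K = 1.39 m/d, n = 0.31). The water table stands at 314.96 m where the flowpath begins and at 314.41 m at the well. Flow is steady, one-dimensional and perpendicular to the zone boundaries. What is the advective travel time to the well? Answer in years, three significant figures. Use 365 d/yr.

211 years

Total head drop ΔH = 314.96 − 314.41 = 0.55 m
Steady 1-D flow in series ⇒ the Darcy flux q is identical in every zone and the zone head losses add (resistances L/K in series).
Σ(L/K) = 481/5.65 + 146/1.39 = 85.13 + 105.0 = 190.2 d
q = ΔH / Σ(L/K) = 0.55 / 190.2 = 0.002892 m/d (same in every zone)
Zone A: v = q/n = 0.002892/0.37 = 0.007817 m/d → t_A = 481/0.007817 = 61540 d
Zone B: v = q/n = 0.002892/0.31 = 0.009330 m/d → t_B = 146/0.009330 = 15650 d
Total t = 61540 + 15650 = 77180 d
   = 77180 / 365 = 211 yr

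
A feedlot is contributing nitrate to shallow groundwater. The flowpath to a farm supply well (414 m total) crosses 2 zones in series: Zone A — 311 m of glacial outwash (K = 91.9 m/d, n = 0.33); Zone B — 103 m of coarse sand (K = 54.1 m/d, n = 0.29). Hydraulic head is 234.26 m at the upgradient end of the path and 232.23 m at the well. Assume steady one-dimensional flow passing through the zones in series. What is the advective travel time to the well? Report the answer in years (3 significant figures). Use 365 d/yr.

Total head drop ΔH = 234.26 − 232.23 = 2.03 m
Steady 1-D flow in series ⇒ the Darcy flux q is identical in every zone and the zone head losses add (resistances L/K in series).
Σ(L/K) = 311/91.9 + 103/54.1 = 3.384 + 1.904 = 5.288 d
q = ΔH / Σ(L/K) = 2.03 / 5.288 = 0.3839 m/d (same in every zone)
Zone A: v = q/n = 0.3839/0.33 = 1.163 m/d → t_A = 311/1.163 = 267.3 d
Zone B: v = q/n = 0.3839/0.29 = 1.324 m/d → t_B = 103/1.324 = 77.81 d
Total t = 267.3 + 77.81 = 345.2 d
   = 345.2 / 365 = 0.946 yr

0.946 years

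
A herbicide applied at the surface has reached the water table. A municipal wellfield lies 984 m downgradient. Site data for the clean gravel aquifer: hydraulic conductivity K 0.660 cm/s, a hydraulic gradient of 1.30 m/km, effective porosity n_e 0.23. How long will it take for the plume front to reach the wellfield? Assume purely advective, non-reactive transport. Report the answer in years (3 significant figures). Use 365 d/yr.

0.836 years

K = 0.660 cm/s × 864 = 570.2 m/d
Darcy flux q = K·i = 570.2 × 0.0013 = 0.7413 m/d
Seepage velocity v = q / n = 0.7413 / 0.23 = 3.223 m/d
t = L / v = 984 / 3.223 = 305.3 d
   = 305.3 / 365 = 0.836 yr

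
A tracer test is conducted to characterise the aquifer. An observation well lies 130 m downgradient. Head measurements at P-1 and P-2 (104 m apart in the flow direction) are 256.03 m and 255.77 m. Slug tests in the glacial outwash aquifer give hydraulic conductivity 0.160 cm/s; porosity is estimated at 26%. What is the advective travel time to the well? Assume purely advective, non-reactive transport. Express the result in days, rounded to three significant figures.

Hydraulic gradient i = (256.03 − 255.77) / 104 = 0.26 / 104 = 0.002500
K = 0.160 cm/s × 864 = 138.2 m/d
q = Ki = 138.2 × 0.002500 = 0.3456 m/d
v = Ki/n = 138.2·0.002500/0.26 = 1.329 m/d
t = L / v = 130 / 1.329 = 97.80 d

97.8 days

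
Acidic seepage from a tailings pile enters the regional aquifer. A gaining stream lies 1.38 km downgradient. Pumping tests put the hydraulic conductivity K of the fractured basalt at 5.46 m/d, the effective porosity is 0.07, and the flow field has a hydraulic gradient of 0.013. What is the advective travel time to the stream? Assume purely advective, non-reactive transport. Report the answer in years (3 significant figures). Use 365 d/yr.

3.73 years

Specific discharge q = 5.46 × 0.013 = 0.07098 m/d
v_s = q/n_e = 0.07098/0.07 = 1.014 m/d
L = 1.38 km = 1380 m
t = L / v = 1380 / 1.014 = 1361 d
   = 1361 / 365 = 3.73 yr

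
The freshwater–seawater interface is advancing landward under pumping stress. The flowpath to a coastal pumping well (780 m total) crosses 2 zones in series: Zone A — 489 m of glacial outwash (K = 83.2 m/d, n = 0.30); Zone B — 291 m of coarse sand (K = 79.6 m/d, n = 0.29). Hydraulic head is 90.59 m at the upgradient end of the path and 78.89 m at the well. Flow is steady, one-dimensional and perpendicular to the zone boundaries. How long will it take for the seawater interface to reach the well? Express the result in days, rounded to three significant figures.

188 days

Total head drop ΔH = 90.59 − 78.89 = 11.70 m
Continuity: the same q passes through each zone, so ΔH = q·Σ(L_j/K_j) — the zones act as resistances in series.
Σ(L/K) = 489/83.2 + 291/79.6 = 5.877 + 3.656 = 9.533 d
q = ΔH / Σ(L/K) = 11.70 / 9.533 = 1.227 m/d (same in every zone)
Zone A: v = q/n = 1.227/0.30 = 4.091 m/d → t_A = 489/4.091 = 119.5 d
Zone B: v = q/n = 1.227/0.29 = 4.232 m/d → t_B = 291/4.232 = 68.76 d
Total t = 119.5 + 68.76 = 188.3 d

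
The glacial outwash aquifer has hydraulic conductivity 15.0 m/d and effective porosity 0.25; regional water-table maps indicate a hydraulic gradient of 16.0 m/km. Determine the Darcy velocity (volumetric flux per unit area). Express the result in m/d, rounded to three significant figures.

q = Ki = 15.0 × 0.016 = 0.2400 m/d

0.240 m/d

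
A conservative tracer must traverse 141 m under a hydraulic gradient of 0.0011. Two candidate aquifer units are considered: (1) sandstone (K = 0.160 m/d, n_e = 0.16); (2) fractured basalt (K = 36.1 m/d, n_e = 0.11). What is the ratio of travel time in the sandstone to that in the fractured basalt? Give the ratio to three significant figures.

328

Unit 1 (sandstone): v = 0.160×0.0011/0.16 = 0.001100 m/d, t = 141/0.001100 = 128200 d
Unit 2 (fractured basalt): v = 36.1×0.0011/0.11 = 0.3610 m/d, t = 141/0.3610 = 390.6 d
t(sandstone) / t(fractured basalt) = 128200/390.6 = 328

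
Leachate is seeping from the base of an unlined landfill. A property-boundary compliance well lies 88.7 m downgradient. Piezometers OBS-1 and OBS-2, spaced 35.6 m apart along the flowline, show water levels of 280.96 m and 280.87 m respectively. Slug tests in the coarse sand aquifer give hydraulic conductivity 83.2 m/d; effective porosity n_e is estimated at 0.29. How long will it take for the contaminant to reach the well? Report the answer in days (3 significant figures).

122 days

Hydraulic gradient i = (280.96 − 280.87) / 35.6 = 0.09 / 35.6 = 0.002528
Specific discharge q = 83.2 × 0.002528 = 0.2103 m/d
v_s = q/n_e = 0.2103/0.29 = 0.7253 m/d
t = L / v = 88.7 / 0.7253 = 122.3 d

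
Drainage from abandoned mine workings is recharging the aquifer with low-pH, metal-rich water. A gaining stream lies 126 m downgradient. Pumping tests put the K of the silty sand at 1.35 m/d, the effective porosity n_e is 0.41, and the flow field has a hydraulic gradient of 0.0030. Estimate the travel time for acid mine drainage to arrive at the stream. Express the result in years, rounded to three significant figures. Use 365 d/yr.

Darcy flux q = K·i = 1.35 × 0.0030 = 0.004050 m/d
v_s = q/n_e = 0.004050/0.41 = 0.009878 m/d
t = L / v = 126 / 0.009878 = 12760 d
   = 12760 / 365 = 34.9 yr

34.9 years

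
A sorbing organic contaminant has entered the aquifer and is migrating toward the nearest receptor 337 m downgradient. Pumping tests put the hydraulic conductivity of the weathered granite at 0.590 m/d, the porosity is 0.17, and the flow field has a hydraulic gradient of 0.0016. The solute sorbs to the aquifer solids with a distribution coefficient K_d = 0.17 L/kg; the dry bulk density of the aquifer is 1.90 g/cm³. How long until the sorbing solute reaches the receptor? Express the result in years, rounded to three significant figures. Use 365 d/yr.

482 years

q = Ki = 0.590 × 0.0016 = 9.440e-4 m/d
Average linear velocity = 9.440e-4 / 0.17 = 0.005553 m/d
Retardation R = 1 + ρ_b·K_d/n = 1 + 1.90×0.17/0.17 = 2.900
Contaminant velocity v_c = v/R = 0.005553/2.900 = 0.001915 m/d
t = L/v_c = 337/0.001915 = 176000 d
   = 176000/365 = 482 yr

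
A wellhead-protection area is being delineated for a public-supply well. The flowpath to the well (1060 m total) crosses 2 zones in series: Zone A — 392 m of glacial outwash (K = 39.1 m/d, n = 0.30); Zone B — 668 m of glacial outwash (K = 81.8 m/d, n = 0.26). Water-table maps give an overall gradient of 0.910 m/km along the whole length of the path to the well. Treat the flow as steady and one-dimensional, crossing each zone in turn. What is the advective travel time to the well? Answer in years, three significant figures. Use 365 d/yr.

Continuity: the same q passes through each zone, so ΔH = q·Σ(L_j/K_j) — the zones act as resistances in series.
Σ(L/K) = 392/39.1 + 668/81.8 = 10.03 + 8.166 = 18.19 d
K_eq = L_total / Σ(L/K) = 1060 / 18.19 = 58.27 m/d
q = K_eq · i = 58.27 × 9.1e-4 = 0.05302 m/d (same in every zone)
Zone A: v = q/n = 0.05302/0.30 = 0.1767 m/d → t_A = 392/0.1767 = 2218 d
Zone B: v = q/n = 0.05302/0.26 = 0.2039 m/d → t_B = 668/0.2039 = 3276 d
Total t = 2218 + 3276 = 5493 d
   = 5493 / 365 = 15.1 yr

15.1 years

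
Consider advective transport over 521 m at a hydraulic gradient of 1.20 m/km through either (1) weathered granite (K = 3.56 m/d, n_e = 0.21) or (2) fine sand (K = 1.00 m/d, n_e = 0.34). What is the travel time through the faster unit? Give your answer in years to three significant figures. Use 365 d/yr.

Unit 1 (weathered granite): v = 3.56×0.0012/0.21 = 0.02034 m/d, t = 521/0.02034 = 25610 d
Unit 2 (fine sand): v = 1.00×0.0012/0.34 = 0.003529 m/d, t = 521/0.003529 = 147600 d
Faster: 25610 d / 365 = 70.2 yr

70.2 years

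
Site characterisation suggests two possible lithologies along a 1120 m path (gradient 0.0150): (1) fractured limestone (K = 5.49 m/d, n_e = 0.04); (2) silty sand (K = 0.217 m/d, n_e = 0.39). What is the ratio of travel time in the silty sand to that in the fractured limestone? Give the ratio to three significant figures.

Unit 1 (fractured limestone): v = 5.49×0.015/0.04 = 2.059 m/d, t = 1120/2.059 = 544.0 d
Unit 2 (silty sand): v = 0.217×0.015/0.39 = 0.008346 m/d, t = 1120/0.008346 = 134200 d
t(silty sand) / t(fractured limestone) = 134200/544.0 = 247

247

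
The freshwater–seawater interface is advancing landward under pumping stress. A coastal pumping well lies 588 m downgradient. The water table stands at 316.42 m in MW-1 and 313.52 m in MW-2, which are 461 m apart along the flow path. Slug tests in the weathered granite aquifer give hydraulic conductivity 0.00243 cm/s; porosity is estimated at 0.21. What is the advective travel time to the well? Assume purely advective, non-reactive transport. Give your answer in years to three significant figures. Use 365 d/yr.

Hydraulic gradient i = (316.42 − 313.52) / 461 = 2.90 / 461 = 0.006291
K = 0.00243 cm/s × 864 = 2.100 m/d
Specific discharge q = 2.100 × 0.006291 = 0.01321 m/d
Average linear velocity = 0.01321 / 0.21 = 0.06289 m/d
t = L / v = 588 / 0.06289 = 9349 d
   = 9349 / 365 = 25.6 yr

25.6 years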